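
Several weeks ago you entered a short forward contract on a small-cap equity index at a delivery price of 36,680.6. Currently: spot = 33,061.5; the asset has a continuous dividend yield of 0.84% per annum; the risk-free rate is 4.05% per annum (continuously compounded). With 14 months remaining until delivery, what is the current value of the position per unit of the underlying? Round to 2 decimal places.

Current fair forward for the remaining 14 months: F = S·e^((r − q)·T), (r − q) = 0.0405 − 0.0084 = 0.0321
F = 33061.5 · e^(0.0321 × 14/12) = 33061.5 × 1.03816009 = 34323.1298
Value of long forward = (F − K)·e^(−rT) = (34323.1298 − 36680.6) · e^(−0.0405·14/12)
= -2357.4702 × 0.95384891 = -2248.67
Short position value = −(long value) = 2248.67

2248.67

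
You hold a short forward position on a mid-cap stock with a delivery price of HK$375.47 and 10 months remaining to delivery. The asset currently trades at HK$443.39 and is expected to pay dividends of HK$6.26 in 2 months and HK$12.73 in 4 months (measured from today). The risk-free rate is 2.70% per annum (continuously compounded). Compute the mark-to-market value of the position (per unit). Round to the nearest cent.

PV(remaining dividends) I = 6.26·e^(−0.0270·2/12) + 12.73·e^(−0.0270·4/12) = 18.8478
Current forward F = (S − I)·e^(rT) = (443.39 − 18.8478)·e^(0.0270·10/12) = 424.5422 × 1.022755 = 434.2027
Value (long) = (F − K)·e^(−rT) = (434.2027 − 375.47) × 0.977751 = 57.4260
Short position value = −(long value) = -HK$57.43

-HK$57.43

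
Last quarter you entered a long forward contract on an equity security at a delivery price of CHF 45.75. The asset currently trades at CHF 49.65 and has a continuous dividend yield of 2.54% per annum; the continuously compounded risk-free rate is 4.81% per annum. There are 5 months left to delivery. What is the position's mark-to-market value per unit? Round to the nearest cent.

CHF 4.29

Current fair forward for the remaining 5 months: F = S·e^((r − q)·T), (r − q) = 0.0481 − 0.0254 = 0.0227
F = 49.65 · e^(0.0227 × 5/12) = 49.65 × 1.009503 = 50.1218
Value of long forward = (F − K)·e^(−rT) = (50.1218 − 45.75) · e^(−0.0481·5/12)
= 4.3718 × 0.980158 = 4.29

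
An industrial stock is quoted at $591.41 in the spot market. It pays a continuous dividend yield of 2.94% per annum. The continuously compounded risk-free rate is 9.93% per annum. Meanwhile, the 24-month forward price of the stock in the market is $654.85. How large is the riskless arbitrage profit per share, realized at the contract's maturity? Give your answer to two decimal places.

$25.30 per share

Fair forward: F* = S·e^(carry·T), with carry = (r − q) = 0.0993 − 0.0294 = 0.0699
F* = 591.41 · e^(0.0699 × 24/12) = 591.41 · e^0.139800 = 591.41 × 1.150044 = $680.1475
Market $654.85 < fair $680.1475: forward underpriced → reverse cash-and-carry (short spot, go long the forward).
At maturity, profit = |F_mkt − F*| = |654.85 − 680.1475| = $25.30 per share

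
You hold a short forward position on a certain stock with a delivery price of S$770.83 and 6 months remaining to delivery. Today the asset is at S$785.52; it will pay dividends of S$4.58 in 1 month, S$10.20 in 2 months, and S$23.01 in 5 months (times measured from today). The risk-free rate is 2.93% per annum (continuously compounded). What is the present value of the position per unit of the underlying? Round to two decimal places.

S$11.55

PV(remaining dividends) I = 4.58·e^(−0.0293·1/12) + 10.20·e^(−0.0293·2/12) + 23.01·e^(−0.0293·5/12) = 37.4499
Current forward F = (S − I)·e^(rT) = (785.52 − 37.4499)·e^(0.0293·6/12) = 748.0701 × 1.014758 = 759.1101
Value (long) = (F − K)·e^(−rT) = (759.1101 − 770.83) × 0.985457 = -11.5495
Short position value = −(long value) = S$11.55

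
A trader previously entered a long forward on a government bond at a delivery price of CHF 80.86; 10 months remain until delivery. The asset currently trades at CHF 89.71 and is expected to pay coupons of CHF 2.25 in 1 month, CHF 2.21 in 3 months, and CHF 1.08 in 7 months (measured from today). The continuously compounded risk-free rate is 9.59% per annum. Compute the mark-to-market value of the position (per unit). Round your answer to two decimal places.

PV(remaining coupons) I = 2.25·e^(−0.0959·1/12) + 2.21·e^(−0.0959·3/12) + 1.08·e^(−0.0959·7/12) = 5.4110
Current forward F = (S − I)·e^(rT) = (89.71 − 5.4110)·e^(0.0959·10/12) = 84.2990 × 1.083197 = 91.3124
Value (long) = (F − K)·e^(−rT) = (91.3124 − 80.86) × 0.923193 = 9.6496
Value = CHF 9.65

CHF 9.65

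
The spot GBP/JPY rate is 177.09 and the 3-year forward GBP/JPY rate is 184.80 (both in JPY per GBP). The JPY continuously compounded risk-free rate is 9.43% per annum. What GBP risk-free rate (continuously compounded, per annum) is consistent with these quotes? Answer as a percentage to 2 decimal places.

8.01%

F = S·e^((r_JPY − r_GBP)T) ⇒ r_GBP = r_JPY − ln(F/S)/T
ln(184.80/177.09) = 0.042616; /(3) = 0.014205
r_GBP = 0.0943 − 0.014205 = 0.080095
r_GBP = 8.01%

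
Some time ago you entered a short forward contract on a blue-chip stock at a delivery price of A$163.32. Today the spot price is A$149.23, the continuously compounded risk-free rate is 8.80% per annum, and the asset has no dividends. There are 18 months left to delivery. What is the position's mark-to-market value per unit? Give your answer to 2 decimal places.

-A$6.11

Current fair forward for the remaining 18 months: F = S·e^(r·T), r = 0.0880
F = 149.23 · e^(0.0880 × 18/12) = 149.23 × 1.141108 = 170.2875
Value of long forward = (F − K)·e^(−rT) = (170.2875 − 163.32) · e^(−0.0880·18/12)
= 6.9675 × 0.876341 = 6.11
Short position value = −(long value) = -A$6.11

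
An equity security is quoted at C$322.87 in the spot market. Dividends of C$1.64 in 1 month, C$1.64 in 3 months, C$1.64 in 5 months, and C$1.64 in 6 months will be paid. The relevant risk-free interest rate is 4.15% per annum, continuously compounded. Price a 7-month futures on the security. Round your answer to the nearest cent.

PV(dividends) I = 1.64·e^(−0.0415·1/12) + 1.64·e^(−0.0415·3/12) + 1.64·e^(−0.0415·5/12) + 1.64·e^(−0.0415·6/12)
I = 1.6343 + 1.6231 + 1.6119 + 1.6063 = 6.4756
F = (S − I)·e^(rT) = (322.87 − 6.4756) · e^(0.0415·7/12)
= 316.3944 · e^0.024208 = 316.3944 × 1.024503 = C$324.15

C$324.15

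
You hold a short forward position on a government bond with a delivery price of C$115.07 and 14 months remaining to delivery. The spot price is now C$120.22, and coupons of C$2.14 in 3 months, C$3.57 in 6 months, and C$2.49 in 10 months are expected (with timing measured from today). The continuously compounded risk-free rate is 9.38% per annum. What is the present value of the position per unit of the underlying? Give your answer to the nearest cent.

-C$9.28

PV(remaining coupons) I = 2.14·e^(−0.0938·3/12) + 3.57·e^(−0.0938·6/12) + 2.49·e^(−0.0938·10/12) = 7.7996
Current forward F = (S − I)·e^(rT) = (120.22 − 7.7996)·e^(0.0938·14/12) = 112.4204 × 1.115646 = 125.4214
Value (long) = (F − K)·e^(−rT) = (125.4214 − 115.07) × 0.896342 = 9.2784
Short position value = −(long value) = -C$9.28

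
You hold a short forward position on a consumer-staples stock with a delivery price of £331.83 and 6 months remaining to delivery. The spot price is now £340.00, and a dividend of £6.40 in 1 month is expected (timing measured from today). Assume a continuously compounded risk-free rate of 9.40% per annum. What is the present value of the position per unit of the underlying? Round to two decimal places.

PV(remaining dividends) I = 6.40·e^(−0.0940·1/12) = 6.3501
Current forward F = (S − I)·e^(rT) = (340.00 − 6.3501)·e^(0.0940·6/12) = 333.6499 × 1.048122 = 349.7058
Value (long) = (F − K)·e^(−rT) = (349.7058 − 331.83) × 0.954087 = 17.0551
Short position value = −(long value) = -£17.06

-£17.06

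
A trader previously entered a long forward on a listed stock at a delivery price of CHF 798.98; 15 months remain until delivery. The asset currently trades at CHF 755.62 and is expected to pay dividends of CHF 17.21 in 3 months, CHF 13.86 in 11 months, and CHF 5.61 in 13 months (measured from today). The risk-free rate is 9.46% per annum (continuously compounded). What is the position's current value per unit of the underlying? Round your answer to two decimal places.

PV(remaining dividends) I = 17.21·e^(−0.0946·3/12) + 13.86·e^(−0.0946·11/12) + 5.61·e^(−0.0946·13/12) = 34.5801
Current forward F = (S − I)·e^(rT) = (755.62 − 34.5801)·e^(0.0946·15/12) = 721.0399 × 1.125525 = 811.5484
Value (long) = (F − K)·e^(−rT) = (811.5484 − 798.98) × 0.888474 = 11.1667
Value = CHF 11.17

CHF 11.17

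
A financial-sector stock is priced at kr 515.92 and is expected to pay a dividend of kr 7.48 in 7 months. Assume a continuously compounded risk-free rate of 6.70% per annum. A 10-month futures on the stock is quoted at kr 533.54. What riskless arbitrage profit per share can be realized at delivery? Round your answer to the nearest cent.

kr 4.40 per share

PV(dividends) I = 7.48·e^(−0.0670·7/12) = 7.1933
Fair futures F* = (S − I)·e^(rT) = (515.92 − 7.1933)·e^0.055833 = 508.7267 × 1.057421 = 537.9383
Market kr 533.54 < fair 537.9383: forward underpriced → reverse cash-and-carry (short the stock, invest proceeds at r, pay the dividends, go long the forward).
Profit at T = |F_mkt − F*| = |533.54 − 537.9383| = kr 4.40 per share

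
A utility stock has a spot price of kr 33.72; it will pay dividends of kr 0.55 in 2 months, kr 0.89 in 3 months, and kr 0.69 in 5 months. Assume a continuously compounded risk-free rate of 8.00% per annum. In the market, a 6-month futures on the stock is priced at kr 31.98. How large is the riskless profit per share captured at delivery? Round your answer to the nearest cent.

kr 0.95 per share

PV(dividends) I = 0.55·e^(−0.0800·2/12) + 0.89·e^(−0.0800·3/12) + 0.69·e^(−0.0800·5/12) = 2.0825
Fair futures F* = (S − I)·e^(rT) = (33.72 − 2.0825)·e^0.040000 = 31.6375 × 1.040811 = 32.9287
Market kr 31.98 < fair 32.9287: forward underpriced → reverse cash-and-carry (short the stock, invest proceeds at r, pay the dividends, go long the forward).
Profit at T = |F_mkt − F*| = |31.98 − 32.9287| = kr 0.95 per share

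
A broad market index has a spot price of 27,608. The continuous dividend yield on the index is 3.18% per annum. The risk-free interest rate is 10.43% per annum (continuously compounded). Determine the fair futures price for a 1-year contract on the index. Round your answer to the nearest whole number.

29,684

F = S·e^((r − q)T) = 27608 · e^((0.1043 − 0.0318) × 1)
= 27608 · e^0.072500 = 27608 × 1.075193
F = 29,684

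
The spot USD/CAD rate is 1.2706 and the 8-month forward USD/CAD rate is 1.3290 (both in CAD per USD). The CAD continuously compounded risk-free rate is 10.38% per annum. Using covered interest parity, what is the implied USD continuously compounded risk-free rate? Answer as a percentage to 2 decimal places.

F = S·e^((r_CAD − r_USD)T) ⇒ r_USD = r_CAD − ln(F/S)/T
ln(1.3290/1.2706) = 0.044938; /(8/12) = 0.067407
r_USD = 0.1038 − 0.067407 = 0.036393
r_USD = 3.64%

3.64%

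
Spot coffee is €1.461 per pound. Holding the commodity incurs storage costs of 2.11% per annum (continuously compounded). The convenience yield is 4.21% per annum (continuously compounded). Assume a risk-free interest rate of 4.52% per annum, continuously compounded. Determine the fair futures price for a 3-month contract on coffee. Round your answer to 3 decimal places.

Net carry = r + u − y = 0.0452 + 0.0211 − 0.0421 = 0.0242
F = S·e^((r+u−y)T) = 1.461 · e^(0.0242 × 3/12) = 1.461 · e^0.006050
= 1.461 × 1.006068 = €1.470 per pound

€1.470 per pound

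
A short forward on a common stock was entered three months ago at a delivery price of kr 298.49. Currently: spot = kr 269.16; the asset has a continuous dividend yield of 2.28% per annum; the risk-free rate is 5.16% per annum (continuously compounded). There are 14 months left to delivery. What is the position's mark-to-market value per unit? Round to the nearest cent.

Current fair forward for the remaining 14 months: F = S·e^((r − q)·T), (r − q) = 0.0516 − 0.0228 = 0.0288
F = 269.16 · e^(0.0288 × 14/12) = 269.16 × 1.034171 = 278.3575
Value of long forward = (F − K)·e^(−rT) = (278.3575 − 298.49) · e^(−0.0516·14/12)
= -20.1325 × 0.941576 = -18.96
Short position value = −(long value) = kr 18.96

kr 18.96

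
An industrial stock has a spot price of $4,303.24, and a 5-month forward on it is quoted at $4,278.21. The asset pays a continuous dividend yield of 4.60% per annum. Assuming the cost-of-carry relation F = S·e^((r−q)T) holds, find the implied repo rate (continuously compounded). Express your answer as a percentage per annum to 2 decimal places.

From F = S·e^((r−q)T): (r − q) = ln(F/S)/T
ln(4278.21/4303.24) = ln(0.994183) = -0.005834
(r − q) = -0.005834 / (5/12) = -0.014002
r = ln(F/S)/T + q = -0.014002 + 0.0460 = 0.031998
r = 3.20%

3.20%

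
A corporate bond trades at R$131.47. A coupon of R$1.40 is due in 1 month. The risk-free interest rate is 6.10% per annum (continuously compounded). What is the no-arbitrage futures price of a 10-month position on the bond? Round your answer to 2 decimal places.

PV(coupons) I = 1.40·e^(−0.0610·1/12)
I = 1.3929
F = (S − I)·e^(rT) = (131.47 − 1.3929) · e^(0.0610·10/12)
= 130.0771 · e^0.050833 = 130.0771 × 1.052147 = R$136.86

R$136.86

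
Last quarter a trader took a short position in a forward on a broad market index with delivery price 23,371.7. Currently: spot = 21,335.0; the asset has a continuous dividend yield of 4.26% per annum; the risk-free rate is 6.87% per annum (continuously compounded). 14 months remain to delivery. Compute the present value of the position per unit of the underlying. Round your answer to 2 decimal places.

1270.99

Current fair forward for the remaining 14 months: F = S·e^((r − q)·T), (r − q) = 0.0687 − 0.0426 = 0.0261
F = 21335.0 · e^(0.0261 × 14/12) = 21335.0 × 1.03091834 = 21994.6428
Value of long forward = (F − K)·e^(−rT) = (21994.6428 − 23371.7) · e^(−0.0687·14/12)
= -1377.0572 × 0.92297789 = -1270.99
Short position value = −(long value) = 1270.99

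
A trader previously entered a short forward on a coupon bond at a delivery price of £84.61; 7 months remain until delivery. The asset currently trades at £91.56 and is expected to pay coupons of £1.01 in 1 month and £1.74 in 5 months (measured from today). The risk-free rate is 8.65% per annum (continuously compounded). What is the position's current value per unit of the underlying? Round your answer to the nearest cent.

PV(remaining coupons) I = 1.01·e^(−0.0865·1/12) + 1.74·e^(−0.0865·5/12) = 2.6811
Current forward F = (S − I)·e^(rT) = (91.56 − 2.6811)·e^(0.0865·7/12) = 88.8789 × 1.051753 = 93.4786
Value (long) = (F − K)·e^(−rT) = (93.4786 − 84.61) × 0.950794 = 8.4322
Short position value = −(long value) = -£8.43

-£8.43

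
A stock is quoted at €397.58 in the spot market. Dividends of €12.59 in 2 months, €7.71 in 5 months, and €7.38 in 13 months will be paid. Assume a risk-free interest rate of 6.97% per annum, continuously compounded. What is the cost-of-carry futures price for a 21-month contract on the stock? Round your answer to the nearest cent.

€418.91

PV(dividends) I = 12.59·e^(−0.0697·2/12) + 7.71·e^(−0.0697·5/12) + 7.38·e^(−0.0697·13/12)
I = 12.4446 + 7.4893 + 6.8433 = 26.7772
F = (S − I)·e^(rT) = (397.58 − 26.7772) · e^(0.0697·21/12)
= 370.8028 · e^0.121975 = 370.8028 × 1.129726 = €418.91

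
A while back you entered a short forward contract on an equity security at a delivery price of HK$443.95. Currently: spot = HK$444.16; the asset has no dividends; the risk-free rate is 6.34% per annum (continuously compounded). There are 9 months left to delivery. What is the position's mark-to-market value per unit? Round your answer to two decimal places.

-HK$20.83

Current fair forward for the remaining 9 months: F = S·e^(r·T), r = 0.0634
F = 444.16 · e^(0.0634 × 9/12) = 444.16 × 1.048699 = 465.7901
Value of long forward = (F − K)·e^(−rT) = (465.7901 − 443.95) · e^(−0.0634·9/12)
= 21.8401 × 0.953563 = 20.83
Short position value = −(long value) = -HK$20.83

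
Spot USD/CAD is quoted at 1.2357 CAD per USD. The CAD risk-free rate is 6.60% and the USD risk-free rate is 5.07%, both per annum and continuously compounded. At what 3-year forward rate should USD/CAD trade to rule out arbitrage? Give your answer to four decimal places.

F = S·e^((r_CAD − r_USD)T) = 1.2357 · e^((0.0660 − 0.0507) × 3)
= 1.2357 · e^0.045900 = 1.2357 × 1.046970
F = 1.2937 CAD per USD

1.2937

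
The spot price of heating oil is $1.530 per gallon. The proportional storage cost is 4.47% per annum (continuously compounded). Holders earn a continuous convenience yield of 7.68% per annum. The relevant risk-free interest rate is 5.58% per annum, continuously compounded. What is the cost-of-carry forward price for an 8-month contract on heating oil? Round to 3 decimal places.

$1.554 per gallon

Net carry = r + u − y = 0.0558 + 0.0447 − 0.0768 = 0.0237
F = S·e^((r+u−y)T) = 1.530 · e^(0.0237 × 8/12) = 1.530 · e^0.015800
= 1.530 × 1.015925 = $1.554 per gallon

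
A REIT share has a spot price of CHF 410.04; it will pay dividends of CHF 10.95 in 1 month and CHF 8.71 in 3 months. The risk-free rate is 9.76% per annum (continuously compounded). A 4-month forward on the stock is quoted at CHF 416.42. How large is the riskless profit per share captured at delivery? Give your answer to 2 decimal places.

CHF 12.82 per share

PV(dividends) I = 10.95·e^(−0.0976·1/12) + 8.71·e^(−0.0976·3/12) = 19.3613
Fair forward F* = (S − I)·e^(rT) = (410.04 − 19.3613)·e^0.032533 = 390.6787 × 1.033068 = 403.5977
Market CHF 416.42 > fair 403.5977: forward overpriced → cash-and-carry (borrow at r, buy the stock and collect the dividends, short the forward).
Profit at T = |F_mkt − F*| = |416.42 − 403.5977| = CHF 12.82 per share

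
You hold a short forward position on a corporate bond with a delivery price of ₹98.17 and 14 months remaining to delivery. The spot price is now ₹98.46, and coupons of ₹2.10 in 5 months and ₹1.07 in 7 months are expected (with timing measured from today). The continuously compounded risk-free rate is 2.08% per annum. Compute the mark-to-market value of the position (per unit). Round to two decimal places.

PV(remaining coupons) I = 2.10·e^(−0.0208·5/12) + 1.07·e^(−0.0208·7/12) = 3.1390
Current forward F = (S − I)·e^(rT) = (98.46 − 3.1390)·e^(0.0208·14/12) = 95.3210 × 1.024563 = 97.6624
Value (long) = (F − K)·e^(−rT) = (97.6624 − 98.17) × 0.976025 = -0.4954
Short position value = −(long value) = ₹0.50

₹0.50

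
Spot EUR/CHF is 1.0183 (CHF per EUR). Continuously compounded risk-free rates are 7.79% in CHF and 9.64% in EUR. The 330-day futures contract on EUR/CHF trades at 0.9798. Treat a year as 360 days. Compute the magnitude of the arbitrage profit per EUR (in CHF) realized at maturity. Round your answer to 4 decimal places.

Fair futures: F* = S·e^(carry·T), with carry = (r_CHF − r_EUR) = 0.0779 − 0.0964 = -0.0185
F* = 1.0183 · e^(-0.0185 × 330/360) = 1.0183 · e^-0.016958 = 1.0183 × 0.983185 = 1.0012
Market 0.9798 < fair 1.0012: forward underpriced → reverse cash-and-carry (short spot, go long the forward).
At maturity, profit = |F_mkt − F*| = |0.9798 − 1.0012| = 0.0214 per EUR (in CHF)

0.0214 per EUR (in CHF)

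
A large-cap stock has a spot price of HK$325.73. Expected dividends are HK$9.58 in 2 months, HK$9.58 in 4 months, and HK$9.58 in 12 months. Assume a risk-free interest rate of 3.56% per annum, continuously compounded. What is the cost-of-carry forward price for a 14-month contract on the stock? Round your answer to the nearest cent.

HK$310.11

PV(dividends) I = 9.58·e^(−0.0356·2/12) + 9.58·e^(−0.0356·4/12) + 9.58·e^(−0.0356·12/12)
I = 9.5233 + 9.4670 + 9.2450 = 28.2353
F = (S − I)·e^(rT) = (325.73 − 28.2353) · e^(0.0356·14/12)
= 297.4947 · e^0.041533 = 297.4947 × 1.042408 = HK$310.11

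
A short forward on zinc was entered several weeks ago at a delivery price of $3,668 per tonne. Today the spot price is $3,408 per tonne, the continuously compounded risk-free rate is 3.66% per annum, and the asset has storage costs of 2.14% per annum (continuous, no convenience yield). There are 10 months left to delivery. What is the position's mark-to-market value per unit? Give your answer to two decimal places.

Current fair forward for the remaining 10 months: F = S·e^((r + u)·T), (r + u) = 0.0366 + 0.0214 = 0.0580
F = 3408 · e^(0.0580 × 10/12) = 3408 × 1.04952044 = 3576.7657
Value of long forward = (F − K)·e^(−rT) = (3576.7657 − 3668) · e^(−0.0366·10/12)
= -91.2343 × 0.96996043 = -88.49
Short position value = −(long value) = $88.49

$88.49 per tonne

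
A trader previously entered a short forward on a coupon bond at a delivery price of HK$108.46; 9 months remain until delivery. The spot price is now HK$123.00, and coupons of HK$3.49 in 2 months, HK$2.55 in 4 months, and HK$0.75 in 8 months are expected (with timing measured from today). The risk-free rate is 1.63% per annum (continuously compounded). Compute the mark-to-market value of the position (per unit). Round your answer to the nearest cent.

PV(remaining coupons) I = 3.49·e^(−0.0163·2/12) + 2.55·e^(−0.0163·4/12) + 0.75·e^(−0.0163·8/12) = 6.7586
Current forward F = (S − I)·e^(rT) = (123.00 − 6.7586)·e^(0.0163·9/12) = 116.2414 × 1.012300 = 117.6712
Value (long) = (F − K)·e^(−rT) = (117.6712 − 108.46) × 0.987849 = 9.0993
Short position value = −(long value) = -HK$9.10

-HK$9.10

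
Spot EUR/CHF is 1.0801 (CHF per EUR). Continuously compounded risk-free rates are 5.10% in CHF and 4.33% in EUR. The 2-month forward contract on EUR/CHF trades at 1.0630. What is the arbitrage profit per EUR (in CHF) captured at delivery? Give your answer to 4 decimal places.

Fair forward: F* = S·e^(carry·T), with carry = (r_CHF − r_EUR) = 0.0510 − 0.0433 = 0.0077
F* = 1.0801 · e^(0.0077 × 2/12) = 1.0801 · e^0.001283 = 1.0801 × 1.001284 = 1.0815
Market 1.0630 < fair 1.0815: forward underpriced → reverse cash-and-carry (short spot, go long the forward).
At maturity, profit = |F_mkt − F*| = |1.0630 − 1.0815| = 0.0185 per EUR (in CHF)

0.0185 per EUR (in CHF)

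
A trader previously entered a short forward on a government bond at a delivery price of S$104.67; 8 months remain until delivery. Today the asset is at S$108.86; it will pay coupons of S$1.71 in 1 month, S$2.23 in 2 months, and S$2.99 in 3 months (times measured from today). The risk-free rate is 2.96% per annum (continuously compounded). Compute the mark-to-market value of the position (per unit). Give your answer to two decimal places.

PV(remaining coupons) I = 1.71·e^(−0.0296·1/12) + 2.23·e^(−0.0296·2/12) + 2.99·e^(−0.0296·3/12) = 6.8928
Current forward F = (S − I)·e^(rT) = (108.86 − 6.8928)·e^(0.0296·8/12) = 101.9672 × 1.019929 = 103.9993
Value (long) = (F − K)·e^(−rT) = (103.9993 − 104.67) × 0.980460 = -0.6576
Short position value = −(long value) = S$0.66

S$0.66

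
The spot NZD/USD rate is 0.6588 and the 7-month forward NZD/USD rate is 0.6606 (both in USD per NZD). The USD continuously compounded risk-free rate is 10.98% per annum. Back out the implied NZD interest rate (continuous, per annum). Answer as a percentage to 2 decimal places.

10.51%

F = S·e^((r_USD − r_NZD)T) ⇒ r_NZD = r_USD − ln(F/S)/T
ln(0.6606/0.6588) = 0.002729; /(7/12) = 0.004678
r_NZD = 0.1098 − 0.004678 = 0.105122
r_NZD = 10.51%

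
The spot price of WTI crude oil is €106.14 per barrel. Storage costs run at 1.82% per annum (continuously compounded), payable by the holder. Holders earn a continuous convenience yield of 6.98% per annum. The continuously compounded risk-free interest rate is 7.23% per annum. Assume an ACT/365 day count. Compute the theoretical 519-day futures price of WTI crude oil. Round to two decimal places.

€109.31 per barrel

Net carry = r + u − y = 0.0723 + 0.0182 − 0.0698 = 0.0207
F = S·e^((r+u−y)T) = 106.14 · e^(0.0207 × 519/365) = 106.14 · e^0.029434
= 106.14 × 1.029871 = €109.31 per barrel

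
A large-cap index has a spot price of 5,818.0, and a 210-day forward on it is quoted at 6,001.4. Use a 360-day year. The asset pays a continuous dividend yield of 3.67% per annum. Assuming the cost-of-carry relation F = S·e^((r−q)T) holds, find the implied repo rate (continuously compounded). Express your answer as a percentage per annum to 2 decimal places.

8.99%

From F = S·e^((r−q)T): (r − q) = ln(F/S)/T
ln(6001.4/5818.0) = ln(1.031523) = 0.031036
(r − q) = 0.031036 / (210/360) = 0.053205
r = ln(F/S)/T + q = 0.053205 + 0.0367 = 0.089905
r = 8.99%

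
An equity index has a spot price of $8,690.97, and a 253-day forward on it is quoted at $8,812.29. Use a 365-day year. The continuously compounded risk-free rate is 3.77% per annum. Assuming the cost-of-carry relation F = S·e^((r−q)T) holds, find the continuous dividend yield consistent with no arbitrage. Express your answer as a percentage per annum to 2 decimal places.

From F = S·e^((r−q)T): (r − q) = ln(F/S)/T
ln(8812.29/8690.97) = ln(1.013959) = 0.013862
(r − q) = 0.013862 / (253/365) = 0.019999
q = r − ln(F/S)/T = 0.0377 − 0.019999 = 0.017701
q = 1.77%

1.77%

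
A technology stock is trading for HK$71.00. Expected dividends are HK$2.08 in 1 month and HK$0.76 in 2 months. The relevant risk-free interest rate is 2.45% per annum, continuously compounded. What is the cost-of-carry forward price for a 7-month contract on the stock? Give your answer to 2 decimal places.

PV(dividends) I = 2.08·e^(−0.0245·1/12) + 0.76·e^(−0.0245·2/12)
I = 2.0758 + 0.7569 = 2.8327
F = (S − I)·e^(rT) = (71.00 − 2.8327) · e^(0.0245·7/12)
= 68.1673 · e^0.014292 = 68.1673 × 1.014395 = HK$69.15

HK$69.15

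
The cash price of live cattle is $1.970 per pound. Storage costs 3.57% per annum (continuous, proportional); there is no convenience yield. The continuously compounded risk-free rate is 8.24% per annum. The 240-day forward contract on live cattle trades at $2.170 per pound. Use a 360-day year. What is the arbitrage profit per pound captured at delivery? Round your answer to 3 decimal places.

Fair forward: F* = S·e^(carry·T), with carry = (r + u) = 0.0824 + 0.0357 = 0.1181
F* = 1.970 · e^(0.1181 × 240/360) = 1.970 · e^0.078733 = 1.970 × 1.081915 = $2.1314
Market $2.170 > fair $2.1314: forward overpriced → cash-and-carry (buy spot, short the forward).
At maturity, profit = |F_mkt − F*| = |2.170 − 2.1314| = $0.039 per pound

$0.039 per pound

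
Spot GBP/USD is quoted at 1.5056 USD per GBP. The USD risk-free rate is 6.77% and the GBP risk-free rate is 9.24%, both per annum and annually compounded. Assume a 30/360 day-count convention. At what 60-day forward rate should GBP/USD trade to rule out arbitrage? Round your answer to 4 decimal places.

By covered interest parity, F = S · (1+r_USD)^T / (1+r_GBP)^T
= 1.5056 × 1.010978 / 1.014839 = 1.5056 × 0.996195
F = 1.4999 USD per GBP

1.4999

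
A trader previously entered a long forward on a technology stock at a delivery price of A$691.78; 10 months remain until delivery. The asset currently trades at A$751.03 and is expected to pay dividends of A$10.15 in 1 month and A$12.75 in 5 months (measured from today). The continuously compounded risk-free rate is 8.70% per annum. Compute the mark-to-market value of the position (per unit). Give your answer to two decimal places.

PV(remaining dividends) I = 10.15·e^(−0.0870·1/12) + 12.75·e^(−0.0870·5/12) = 22.3728
Current forward F = (S − I)·e^(rT) = (751.03 − 22.3728)·e^(0.0870·10/12) = 728.6572 × 1.075193 = 783.4471
Value (long) = (F − K)·e^(−rT) = (783.4471 − 691.78) × 0.930066 = 85.2565
Value = A$85.26

A$85.26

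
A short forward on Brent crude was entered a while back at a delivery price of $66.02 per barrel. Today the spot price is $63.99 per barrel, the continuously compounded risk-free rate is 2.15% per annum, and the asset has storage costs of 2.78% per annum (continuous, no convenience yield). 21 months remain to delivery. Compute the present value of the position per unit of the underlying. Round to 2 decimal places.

-$3.60 per barrel

Current fair forward for the remaining 21 months: F = S·e^((r + u)·T), (r + u) = 0.0215 + 0.0278 = 0.0493
F = 63.99 · e^(0.0493 × 21/12) = 63.99 × 1.090106 = 69.7559
Value of long forward = (F − K)·e^(−rT) = (69.7559 − 66.02) · e^(−0.0215·21/12)
= 3.7359 × 0.963074 = 3.60
Short position value = −(long value) = -$3.60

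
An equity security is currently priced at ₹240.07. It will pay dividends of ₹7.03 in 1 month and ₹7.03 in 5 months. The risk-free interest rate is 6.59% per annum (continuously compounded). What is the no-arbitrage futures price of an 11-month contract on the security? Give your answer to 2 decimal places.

₹240.33

PV(dividends) I = 7.03·e^(−0.0659·1/12) + 7.03·e^(−0.0659·5/12)
I = 6.9915 + 6.8396 = 13.8311
F = (S − I)·e^(rT) = (240.07 − 13.8311) · e^(0.0659·11/12)
= 226.2389 · e^0.060408 = 226.2389 × 1.062270 = ₹240.33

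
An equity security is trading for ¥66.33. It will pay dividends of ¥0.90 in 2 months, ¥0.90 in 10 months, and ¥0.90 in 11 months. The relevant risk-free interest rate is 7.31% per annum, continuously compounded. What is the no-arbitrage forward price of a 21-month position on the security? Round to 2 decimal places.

¥72.45

PV(dividends) I = 0.90·e^(−0.0731·2/12) + 0.90·e^(−0.0731·10/12) + 0.90·e^(−0.0731·11/12)
I = 0.8891 + 0.8468 + 0.8417 = 2.5776
F = (S − I)·e^(rT) = (66.33 − 2.5776) · e^(0.0731·21/12)
= 63.7524 · e^0.127925 = 63.7524 × 1.136468 = ¥72.45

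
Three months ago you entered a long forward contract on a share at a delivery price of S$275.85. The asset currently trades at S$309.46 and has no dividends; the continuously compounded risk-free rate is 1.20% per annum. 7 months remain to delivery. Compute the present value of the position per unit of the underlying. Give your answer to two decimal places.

Current fair forward for the remaining 7 months: F = S·e^(r·T), r = 0.0120
F = 309.46 · e^(0.0120 × 7/12) = 309.46 × 1.007025 = 311.6340
Value of long forward = (F − K)·e^(−rT) = (311.6340 − 275.85) · e^(−0.0120·7/12)
= 35.7840 × 0.993024 = 35.53

S$35.53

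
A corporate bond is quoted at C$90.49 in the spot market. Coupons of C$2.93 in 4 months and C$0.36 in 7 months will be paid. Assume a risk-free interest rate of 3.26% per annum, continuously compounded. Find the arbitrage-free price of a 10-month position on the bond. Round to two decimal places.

PV(coupons) I = 2.93·e^(−0.0326·4/12) + 0.36·e^(−0.0326·7/12)
I = 2.8983 + 0.3532 = 3.2515
F = (S − I)·e^(rT) = (90.49 − 3.2515) · e^(0.0326·10/12)
= 87.2385 · e^0.027167 = 87.2385 × 1.027539 = C$89.64

C$89.64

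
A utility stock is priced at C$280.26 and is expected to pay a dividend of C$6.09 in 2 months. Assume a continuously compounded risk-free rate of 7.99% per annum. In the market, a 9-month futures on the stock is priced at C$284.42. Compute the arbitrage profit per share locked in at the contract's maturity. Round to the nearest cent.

C$6.77 per share

PV(dividends) I = 6.09·e^(−0.0799·2/12) = 6.0094
Fair futures F* = (S − I)·e^(rT) = (280.26 − 6.0094)·e^0.059925 = 274.2506 × 1.061757 = 291.1875
Market C$284.42 < fair 291.1875: forward underpriced → reverse cash-and-carry (short the stock, invest proceeds at r, pay the dividends, go long the forward).
Profit at T = |F_mkt − F*| = |284.42 − 291.1875| = C$6.77 per share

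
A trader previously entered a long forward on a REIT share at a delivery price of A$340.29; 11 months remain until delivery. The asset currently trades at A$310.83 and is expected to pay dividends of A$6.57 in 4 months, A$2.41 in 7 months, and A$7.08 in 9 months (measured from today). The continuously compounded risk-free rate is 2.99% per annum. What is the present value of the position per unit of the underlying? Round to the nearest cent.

PV(remaining dividends) I = 6.57·e^(−0.0299·4/12) + 2.41·e^(−0.0299·7/12) + 7.08·e^(−0.0299·9/12) = 15.7962
Current forward F = (S − I)·e^(rT) = (310.83 − 15.7962)·e^(0.0299·11/12) = 295.0338 × 1.027787 = 303.2319
Value (long) = (F − K)·e^(−rT) = (303.2319 − 340.29) × 0.972964 = -36.0562
Value = -A$36.06

-A$36.06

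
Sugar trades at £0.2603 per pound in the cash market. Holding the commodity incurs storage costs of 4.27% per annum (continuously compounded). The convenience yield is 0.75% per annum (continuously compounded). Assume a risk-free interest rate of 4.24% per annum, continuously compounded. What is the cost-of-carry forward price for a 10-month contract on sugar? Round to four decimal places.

Net carry = r + u − y = 0.0424 + 0.0427 − 0.0075 = 0.0776
F = S·e^((r+u−y)T) = 0.2603 · e^(0.0776 × 10/12) = 0.2603 · e^0.064667
= 0.2603 × 1.066804 = £0.2777 per pound

£0.2777 per pound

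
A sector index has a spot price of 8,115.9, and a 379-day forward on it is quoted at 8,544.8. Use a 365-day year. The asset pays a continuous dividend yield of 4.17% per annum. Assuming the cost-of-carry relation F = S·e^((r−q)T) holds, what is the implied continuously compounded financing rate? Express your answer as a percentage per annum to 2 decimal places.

9.13%

From F = S·e^((r−q)T): (r − q) = ln(F/S)/T
ln(8544.8/8115.9) = ln(1.052847) = 0.051498
(r − q) = 0.051498 / (379/365) = 0.049596
r = ln(F/S)/T + q = 0.049596 + 0.0417 = 0.091296
r = 9.13%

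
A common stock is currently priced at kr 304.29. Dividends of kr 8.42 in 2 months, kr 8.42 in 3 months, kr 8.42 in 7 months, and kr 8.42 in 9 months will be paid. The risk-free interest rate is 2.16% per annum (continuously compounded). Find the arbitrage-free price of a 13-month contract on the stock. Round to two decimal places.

PV(dividends) I = 8.42·e^(−0.0216·2/12) + 8.42·e^(−0.0216·3/12) + 8.42·e^(−0.0216·7/12) + 8.42·e^(−0.0216·9/12)
I = 8.3897 + 8.3747 + 8.3146 + 8.2847 = 33.3637
F = (S − I)·e^(rT) = (304.29 − 33.3637) · e^(0.0216·13/12)
= 270.9263 · e^0.023400 = 270.9263 × 1.023676 = kr 277.34

kr 277.34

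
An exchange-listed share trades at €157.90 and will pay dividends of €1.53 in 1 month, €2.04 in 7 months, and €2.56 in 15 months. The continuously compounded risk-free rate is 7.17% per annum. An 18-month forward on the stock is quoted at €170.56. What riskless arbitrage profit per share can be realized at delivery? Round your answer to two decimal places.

€1.21 per share

PV(dividends) I = 1.53·e^(−0.0717·1/12) + 2.04·e^(−0.0717·7/12) + 2.56·e^(−0.0717·15/12) = 5.8179
Fair forward F* = (S − I)·e^(rT) = (157.90 − 5.8179)·e^0.107550 = 152.0821 × 1.113547 = 169.3506
Market €170.56 > fair 169.3506: forward overpriced → cash-and-carry (borrow at r, buy the stock and collect the dividends, short the forward).
Profit at T = |F_mkt − F*| = |170.56 − 169.3506| = €1.21 per share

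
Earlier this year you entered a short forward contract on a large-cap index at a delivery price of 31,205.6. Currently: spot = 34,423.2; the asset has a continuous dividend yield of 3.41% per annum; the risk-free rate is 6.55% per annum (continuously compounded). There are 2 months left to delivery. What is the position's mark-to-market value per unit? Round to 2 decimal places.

Current fair forward for the remaining 2 months: F = S·e^((r − q)·T), (r − q) = 0.0655 − 0.0341 = 0.0314
F = 34423.2 · e^(0.0314 × 2/12) = 34423.2 × 1.00524705 = 34603.8203
Value of long forward = (F − K)·e^(−rT) = (34603.8203 − 31205.6) · e^(−0.0655·2/12)
= 3398.2203 × 0.98914270 = 3361.32
Short position value = −(long value) = -3361.32

-3361.32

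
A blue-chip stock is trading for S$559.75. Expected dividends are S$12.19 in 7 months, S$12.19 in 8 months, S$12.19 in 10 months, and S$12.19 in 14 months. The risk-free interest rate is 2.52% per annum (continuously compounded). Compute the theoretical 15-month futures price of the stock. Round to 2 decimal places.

S$528.36

PV(dividends) I = 12.19·e^(−0.0252·7/12) + 12.19·e^(−0.0252·8/12) + 12.19·e^(−0.0252·10/12) + 12.19·e^(−0.0252·14/12)
I = 12.0121 + 11.9869 + 11.9367 + 11.8368 = 47.7725
F = (S − I)·e^(rT) = (559.75 − 47.7725) · e^(0.0252·15/12)
= 511.9775 · e^0.031500 = 511.9775 × 1.032001 = S$528.36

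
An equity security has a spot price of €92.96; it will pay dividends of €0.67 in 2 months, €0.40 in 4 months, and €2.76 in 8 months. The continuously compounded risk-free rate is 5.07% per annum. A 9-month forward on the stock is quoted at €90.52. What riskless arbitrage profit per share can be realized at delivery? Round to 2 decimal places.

PV(dividends) I = 0.67·e^(−0.0507·2/12) + 0.40·e^(−0.0507·4/12) + 2.76·e^(−0.0507·8/12) = 3.7259
Fair forward F* = (S − I)·e^(rT) = (92.96 − 3.7259)·e^0.038025 = 89.2341 × 1.038757 = 92.6925
Market €90.52 < fair 92.6925: forward underpriced → reverse cash-and-carry (short the stock, invest proceeds at r, pay the dividends, go long the forward).
Profit at T = |F_mkt − F*| = |90.52 − 92.6925| = €2.17 per share

€2.17 per share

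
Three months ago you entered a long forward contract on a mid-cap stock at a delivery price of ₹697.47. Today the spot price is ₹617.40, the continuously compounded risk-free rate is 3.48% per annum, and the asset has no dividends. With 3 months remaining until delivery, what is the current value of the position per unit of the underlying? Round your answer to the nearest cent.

Current fair forward for the remaining 3 months: F = S·e^(r·T), r = 0.0348
F = 617.40 · e^(0.0348 × 3/12) = 617.40 × 1.008738 = 622.7948
Value of long forward = (F − K)·e^(−rT) = (622.7948 − 697.47) · e^(−0.0348·3/12)
= -74.6752 × 0.991338 = -74.03

-₹74.03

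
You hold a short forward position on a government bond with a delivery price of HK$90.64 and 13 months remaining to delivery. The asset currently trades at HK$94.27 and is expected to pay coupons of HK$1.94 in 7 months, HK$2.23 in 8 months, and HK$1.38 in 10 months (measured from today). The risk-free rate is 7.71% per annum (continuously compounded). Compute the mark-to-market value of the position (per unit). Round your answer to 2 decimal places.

-HK$5.63

PV(remaining coupons) I = 1.94·e^(−0.0771·7/12) + 2.23·e^(−0.0771·8/12) + 1.38·e^(−0.0771·10/12) = 5.2671
Current forward F = (S − I)·e^(rT) = (94.27 − 5.2671)·e^(0.0771·13/12) = 89.0029 × 1.087112 = 96.7561
Value (long) = (F − K)·e^(−rT) = (96.7561 − 90.64) × 0.919868 = 5.6260
Short position value = −(long value) = -HK$5.63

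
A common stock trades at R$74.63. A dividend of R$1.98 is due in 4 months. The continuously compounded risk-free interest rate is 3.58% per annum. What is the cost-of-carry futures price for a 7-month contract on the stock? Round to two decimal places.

PV(dividends) I = 1.98·e^(−0.0358·4/12)
I = 1.9565
F = (S − I)·e^(rT) = (74.63 − 1.9565) · e^(0.0358·7/12)
= 72.6735 · e^0.020883 = 72.6735 × 1.021103 = R$74.21

R$74.21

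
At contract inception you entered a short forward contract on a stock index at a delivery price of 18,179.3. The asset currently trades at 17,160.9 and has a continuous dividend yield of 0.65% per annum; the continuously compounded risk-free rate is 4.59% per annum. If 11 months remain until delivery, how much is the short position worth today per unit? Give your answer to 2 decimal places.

371.32

Current fair forward for the remaining 11 months: F = S·e^((r − q)·T), (r − q) = 0.0459 − 0.0065 = 0.0394
F = 17160.9 · e^(0.0394 × 11/12) = 17160.9 × 1.03677680 = 17792.0230
Value of long forward = (F − K)·e^(−rT) = (17792.0230 − 18179.3) · e^(−0.0459·11/12)
= -387.2770 × 0.95879787 = -371.32
Short position value = −(long value) = 371.32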